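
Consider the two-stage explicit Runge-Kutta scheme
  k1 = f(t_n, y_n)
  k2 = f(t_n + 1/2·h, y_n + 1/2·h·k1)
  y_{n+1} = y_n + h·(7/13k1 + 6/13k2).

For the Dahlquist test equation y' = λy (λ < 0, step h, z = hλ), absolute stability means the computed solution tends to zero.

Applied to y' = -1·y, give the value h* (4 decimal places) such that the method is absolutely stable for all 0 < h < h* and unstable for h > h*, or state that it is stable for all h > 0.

(-4.3333,0); λ=-1 ⇒ h* = (13/3)/1 = 4.3333.

Set f=λy, z=hλ:
  k1=λy_n ⇒ h·k1=z·y_n;  k2=λ(1+1/2z)y_n ⇒ h·k2=z(1+1/2z)y_n
  y_{n+1}/y_n = 1 + 7/13z + 6/13z(1+1/2z) = 1 + z + 3/13z²
  so R(z) = 1 + z + 3/13z².

Need |R(x)|<1, x<0.
x=-0.61: |R|=0.4759
R=1: x+3/13x²=0 ⇒ x=−13/3=-4.3333; min R=1−1/(4·3/13)=-0.0833>−1
Confirm numerically:
  x=-4.190: |R|=0.86141 <1
  x=-4.165: |R|=0.83821 <1
  x=-3.729: |R|=0.47995 <1
  x=-3.139: |R|=0.13484 <1
  x=-4.803: |R|=1.52057 >1
  x=-4.568: |R|=1.24737 >1
  x=-4.385: |R|=1.05228 >1
So |R|<1 on (-4.3333, 0).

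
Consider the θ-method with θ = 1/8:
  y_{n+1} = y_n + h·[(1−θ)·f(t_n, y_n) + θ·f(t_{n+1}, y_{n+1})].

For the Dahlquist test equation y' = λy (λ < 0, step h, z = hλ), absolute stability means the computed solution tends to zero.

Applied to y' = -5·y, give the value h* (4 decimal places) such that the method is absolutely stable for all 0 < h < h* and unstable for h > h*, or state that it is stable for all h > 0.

On y'=λy, z=hλ:
  y_{n+1} = y_n + z·[7/8·y_n + 1/8·y_{n+1}] ⇒ (1 − 1/8z)y_{n+1} = (1 + 7/8z)y_n
  so R(z) = (1 + 7/8z)/(1 − 1/8z).

Boundary: |R(x)|=1, x<0.
x=-0.92: |R|=0.1749
R=−1: 1+7/8x = −1+1/8x ⇒ -3/4x=2 ⇒ x=2/(-3/4)=-2.6667
Confirm numerically:
  x=-2.366: |R|=0.82597 <1
  x=-2.232: |R|=0.74511 <1
  x=-1.722: |R|=0.41699 <1
  x=-1.644: |R|=0.36375 <1
  x=-2.957: |R|=1.15899 >1
  x=-2.892: |R|=1.12413 >1
Interval (-2.6667, 0).

(-2.6667,0); λ=-5 ⇒ h* = (8/3)/5 = 0.5333.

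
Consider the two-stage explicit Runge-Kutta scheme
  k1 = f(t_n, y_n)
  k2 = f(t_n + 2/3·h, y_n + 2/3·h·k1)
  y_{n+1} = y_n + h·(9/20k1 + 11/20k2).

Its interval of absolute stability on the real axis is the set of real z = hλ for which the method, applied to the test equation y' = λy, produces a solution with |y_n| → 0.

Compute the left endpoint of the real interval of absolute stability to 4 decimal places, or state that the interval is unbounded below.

On y'=λy, z=hλ:
  k1=λy_n ⇒ h·k1=z·y_n;  k2=λ(1+2/3z)y_n ⇒ h·k2=z(1+2/3z)y_n
  y_{n+1}/y_n = 1 + 9/20z + 11/20z(1+2/3z) = 1 + z + 11/30z²
  ⇒ R(z) = 1 + z + 11/30z².

Solve |R(x)|<1 on ℝ⁻.
x=-0.68: |R|=0.4895
R=1: x+11/30x²=0 ⇒ x=−30/11=-2.7273; min R=1−1/(4·11/30)=0.3182>−1
Confirm numerically:
  x=-2.624: |R|=0.90064 <1
  x=-2.398: |R|=0.71048 <1
  x=-1.290: |R|=0.32017 <1
  x=-3.267: |R|=1.64654 >1
  x=-3.265: |R|=1.64375 >1
  x=-3.045: |R|=1.35474 >1
So |R|<1 on (-2.7273, 0).

left endpoint -2.7273.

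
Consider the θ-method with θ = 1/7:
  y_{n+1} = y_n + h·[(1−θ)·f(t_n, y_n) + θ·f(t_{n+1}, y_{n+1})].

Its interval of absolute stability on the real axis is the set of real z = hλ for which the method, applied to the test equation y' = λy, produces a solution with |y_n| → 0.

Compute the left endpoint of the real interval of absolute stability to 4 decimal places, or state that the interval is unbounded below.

z* = -2.8000.

With y'=λy (z=hλ):
  y_{n+1} = y_n + z·[6/7·y_n + 1/7·y_{n+1}] ⇒ (1 − 1/7z)y_{n+1} = (1 + 6/7z)y_n
  ⇒ R(z) = (1 + 6/7z)/(1 − 1/7z).

Find x<0 with |R(x)|<1.
x=-1.35: |R|=0.1317
R=−1: 1+6/7x = −1+1/7x ⇒ -5/7x=2 ⇒ x=2/(-5/7)=-2.8000
Confirm numerically:
  x=-2.413: |R|=0.79443 <1
  x=-2.128: |R|=0.63190 <1
  x=-1.747: |R|=0.39808 <1
  x=-1.300: |R|=0.09639 <1
  x=-3.301: |R|=1.24318 >1
  x=-2.941: |R|=1.07092 >1
Stable set (-2.8000, 0).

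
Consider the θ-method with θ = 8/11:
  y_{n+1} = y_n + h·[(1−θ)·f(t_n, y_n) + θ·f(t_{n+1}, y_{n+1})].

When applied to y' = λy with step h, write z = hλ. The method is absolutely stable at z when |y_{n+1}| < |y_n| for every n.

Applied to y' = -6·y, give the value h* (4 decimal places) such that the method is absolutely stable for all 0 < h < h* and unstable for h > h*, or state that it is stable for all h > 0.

unbounded; (−∞, 0). Any h>0 works for λ=-6.

On y'=λy, z=hλ:
  y_{n+1} = y_n + z·[3/11·y_n + 8/11·y_{n+1}] ⇒ (1 − 8/11z)y_{n+1} = (1 + 3/11z)y_n
  ⇒ R(z) = (1 + 3/11z)/(1 − 8/11z).

Boundary: |R(x)|=1, x<0.
x=-1.42: |R|=0.3014
x=-2: |R|=0.1852
x=-10: |R|=0.2088
x=-100: |R|=0.3564
θ=8/11≥1/2 ⇒ |1+3/11x|<|1−8/11x| ∀x<0 ⇒ interval (−∞,0).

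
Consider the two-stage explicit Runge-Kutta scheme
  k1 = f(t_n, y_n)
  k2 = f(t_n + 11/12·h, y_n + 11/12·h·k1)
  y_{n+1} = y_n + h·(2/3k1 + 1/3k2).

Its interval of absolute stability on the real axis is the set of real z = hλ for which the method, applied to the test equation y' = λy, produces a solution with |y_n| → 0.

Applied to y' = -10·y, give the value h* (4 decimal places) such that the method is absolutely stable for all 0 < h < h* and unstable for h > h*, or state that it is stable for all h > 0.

(-3.2727,0); λ=-10 ⇒ h* = (36/11)/10 = 0.3273.

On y'=λy, z=hλ:
  k1=λy_n ⇒ h·k1=z·y_n;  k2=λ(1+11/12z)y_n ⇒ h·k2=z(1+11/12z)y_n
  y_{n+1}/y_n = 1 + 2/3z + 1/3z(1+11/12z) = 1 + z + 11/36z²
  so R(z) = 1 + z + 11/36z².

Solve |R(x)|<1 on ℝ⁻.
x=-0.76: |R|=0.4165
R=1: x+11/36x²=0 ⇒ x=−36/11=-3.2727; min R=1−1/(4·11/36)=0.1818>−1
Confirm numerically:
  x=-3.217: |R|=0.94522 <1
  x=-2.234: |R|=0.29095 <1
  x=-1.925: |R|=0.20727 <1
  x=-3.653: |R|=1.42446 >1
  x=-3.579: |R|=1.33493 >1
  x=-3.478: |R|=1.21815 >1
So |R|<1 on (-3.2727, 0).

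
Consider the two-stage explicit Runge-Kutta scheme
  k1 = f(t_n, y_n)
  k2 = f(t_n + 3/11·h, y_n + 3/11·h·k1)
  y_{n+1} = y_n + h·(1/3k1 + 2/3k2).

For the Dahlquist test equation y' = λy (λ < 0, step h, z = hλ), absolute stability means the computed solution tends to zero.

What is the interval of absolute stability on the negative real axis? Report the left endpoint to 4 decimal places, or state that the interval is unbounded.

With y'=λy (z=hλ):
  k1=λy_n ⇒ h·k1=z·y_n;  k2=λ(1+3/11z)y_n ⇒ h·k2=z(1+3/11z)y_n
  y_{n+1}/y_n = 1 + 1/3z + 2/3z(1+3/11z) = 1 + z + 2/11z²
  ⇒ R(z) = 1 + z + 2/11z².

Boundary: |R(x)|=1, x<0.
x=-1.26: |R|=0.0287
R=1: x+2/11x²=0 ⇒ x=−11/2=-5.5000; min R=1−1/(4·2/11)=-0.3750>−1
Confirm numerically:
  x=-4.954: |R|=0.50820 <1
  x=-3.951: |R|=0.11275 <1
  x=-2.869: |R|=0.37243 <1
  x=-6.059: |R|=1.61581 >1
  x=-5.609: |R|=1.11116 >1
So |R|<1 on (-5.5000, 0).

z∈(-5.5000,0).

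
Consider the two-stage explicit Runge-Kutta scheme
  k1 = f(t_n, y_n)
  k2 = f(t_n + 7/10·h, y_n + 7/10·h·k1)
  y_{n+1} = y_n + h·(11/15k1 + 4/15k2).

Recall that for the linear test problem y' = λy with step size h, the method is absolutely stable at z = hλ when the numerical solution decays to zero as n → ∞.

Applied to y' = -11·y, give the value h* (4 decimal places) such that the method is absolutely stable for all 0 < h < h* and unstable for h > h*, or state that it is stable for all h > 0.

(-5.3571,0); λ=-11 ⇒ h* = (75/14)/11 = 0.4870.

On y'=λy, z=hλ:
  k1=λy_n ⇒ h·k1=z·y_n;  k2=λ(1+7/10z)y_n ⇒ h·k2=z(1+7/10z)y_n
  y_{n+1}/y_n = 1 + 11/15z + 4/15z(1+7/10z) = 1 + z + 14/75z²
  so R(z) = 1 + z + 14/75z².

Find x<0 with |R(x)|<1.
x=-1.44: |R|=0.0529
R=1: x+14/75x²=0 ⇒ x=−75/14=-5.3571; min R=1−1/(4·14/75)=-0.3393>−1
Confirm numerically:
  x=-5.198: |R|=0.84558 <1
  x=-3.839: |R|=0.08792 <1
  x=-2.405: |R|=0.32532 <1
  x=-2.335: |R|=0.31725 <1
  x=-5.888: |R|=1.58346 >1
  x=-5.548: |R|=1.19766 >1
Stable set (-5.3571, 0).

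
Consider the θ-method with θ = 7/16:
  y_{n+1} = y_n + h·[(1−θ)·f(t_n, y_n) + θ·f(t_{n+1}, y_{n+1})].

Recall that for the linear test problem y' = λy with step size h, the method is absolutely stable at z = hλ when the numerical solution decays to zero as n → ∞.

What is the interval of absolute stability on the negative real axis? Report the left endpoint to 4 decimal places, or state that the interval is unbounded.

Set f=λy, z=hλ:
  y_{n+1} = y_n + z·[9/16·y_n + 7/16·y_{n+1}] ⇒ (1 − 7/16z)y_{n+1} = (1 + 9/16z)y_n
  Hence R(z) = (1 + 9/16z)/(1 − 7/16z).

Boundary: |R(x)|=1, x<0.
x=-1.38: |R|=0.1395
R=−1: 1+9/16x = −1+7/16x ⇒ -1/8x=2 ⇒ x=2/(-1/8)=-16.0000
Confirm numerically:
  x=-11.756: |R|=0.91365 <1
  x=-10.979: |R|=0.89185 <1
  x=-10.118: |R|=0.86451 <1
  x=-16.428: |R|=1.00653 >1
  x=-16.230: |R|=1.00355 >1
Interval (-16.0000, 0).

z∈(-16.0000,0).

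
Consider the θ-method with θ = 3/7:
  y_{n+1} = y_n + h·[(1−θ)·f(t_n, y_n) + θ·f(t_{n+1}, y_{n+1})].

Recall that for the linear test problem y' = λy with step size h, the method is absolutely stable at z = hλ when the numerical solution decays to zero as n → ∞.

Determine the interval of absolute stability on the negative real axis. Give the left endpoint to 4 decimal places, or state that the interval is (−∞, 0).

(-14.0000, 0).

With y'=λy (z=hλ):
  y_{n+1} = y_n + z·[4/7·y_n + 3/7·y_{n+1}] ⇒ (1 − 3/7z)y_{n+1} = (1 + 4/7z)y_n
  so R(z) = (1 + 4/7z)/(1 − 3/7z).

Solve |R(x)|<1 on ℝ⁻.
x=-0.97: |R|=0.3148
R=−1: 1+4/7x = −1+3/7x ⇒ -1/7x=2 ⇒ x=2/(-1/7)=-14.0000
Confirm numerically:
  x=-13.478: |R|=0.98900 <1
  x=-12.718: |R|=0.97161 <1
  x=-6.525: |R|=0.71872 <1
  x=-14.552: |R|=1.01090 >1
  x=-14.116: |R|=1.00235 >1
  x=-14.096: |R|=1.00195 >1
Stable set (-14.0000, 0).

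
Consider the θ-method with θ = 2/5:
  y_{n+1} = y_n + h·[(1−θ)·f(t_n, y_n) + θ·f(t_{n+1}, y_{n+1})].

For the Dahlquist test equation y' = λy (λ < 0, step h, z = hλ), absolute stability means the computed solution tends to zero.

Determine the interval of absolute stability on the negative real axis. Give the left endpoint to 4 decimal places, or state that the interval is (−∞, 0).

On y'=λy, z=hλ:
  y_{n+1} = y_n + z·[3/5·y_n + 2/5·y_{n+1}] ⇒ (1 − 2/5z)y_{n+1} = (1 + 3/5z)y_n
  so R(z) = (1 + 3/5z)/(1 − 2/5z).

Boundary: |R(x)|=1, x<0.
x=-1.2: |R|=0.1892
R=−1: 1+3/5x = −1+2/5x ⇒ -1/5x=2 ⇒ x=2/(-1/5)=-10.0000
Confirm numerically:
  x=-9.788: |R|=0.99137 <1
  x=-6.247: |R|=0.78547 <1
  x=-5.006: |R|=0.66733 <1
  x=-4.012: |R|=0.54023 <1
  x=-10.469: |R|=1.01808 >1
  x=-10.320: |R|=1.01248 >1
So |R|<1 on (-10.0000, 0).

z∈(-10.0000,0).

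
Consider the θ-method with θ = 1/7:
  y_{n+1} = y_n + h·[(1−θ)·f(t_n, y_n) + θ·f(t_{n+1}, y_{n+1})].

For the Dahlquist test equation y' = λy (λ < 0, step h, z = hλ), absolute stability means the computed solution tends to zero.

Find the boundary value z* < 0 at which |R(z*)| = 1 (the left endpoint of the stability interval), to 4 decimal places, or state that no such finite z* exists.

With y'=λy (z=hλ):
  y_{n+1} = y_n + z·[6/7·y_n + 1/7·y_{n+1}] ⇒ (1 − 1/7z)y_{n+1} = (1 + 6/7z)y_n
  R(z) = (1 + 6/7z)/(1 − 1/7z).

Need |R(x)|<1, x<0.
x=-1.37: |R|=0.1458
R=−1: 1+6/7x = −1+1/7x ⇒ -5/7x=2 ⇒ x=2/(-5/7)=-2.8000
Confirm numerically:
  x=-2.138: |R|=0.63778 <1
  x=-2.136: |R|=0.63660 <1
  x=-1.591: |R|=0.29636 <1
  x=-3.166: |R|=1.18001 >1
  x=-2.945: |R|=1.07290 >1
So |R|<1 on (-2.8000, 0).

left endpoint -2.8000.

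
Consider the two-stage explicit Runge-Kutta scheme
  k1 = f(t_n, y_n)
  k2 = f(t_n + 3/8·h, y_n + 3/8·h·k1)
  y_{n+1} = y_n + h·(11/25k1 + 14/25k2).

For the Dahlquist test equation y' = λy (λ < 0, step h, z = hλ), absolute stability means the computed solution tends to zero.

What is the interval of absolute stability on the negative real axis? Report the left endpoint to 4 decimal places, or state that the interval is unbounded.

On y'=λy, z=hλ:
  k1=λy_n ⇒ h·k1=z·y_n;  k2=λ(1+3/8z)y_n ⇒ h·k2=z(1+3/8z)y_n
  y_{n+1}/y_n = 1 + 11/25z + 14/25z(1+3/8z) = 1 + z + 21/100z²
  R(z) = 1 + z + 21/100z².

Find x<0 with |R(x)|<1.
x=-1.44: |R|=0.0045
R=1: x+21/100x²=0 ⇒ x=−100/21=-4.7619; min R=1−1/(4·21/100)=-0.1905>−1
Confirm numerically:
  x=-3.812: |R|=0.23958 <1
  x=-2.806: |R|=0.15254 <1
  x=-2.390: |R|=0.19046 <1
  x=-1.971: |R|=0.15518 <1
  x=-5.177: |R|=1.45128 >1
  x=-4.827: |R|=1.06599 >1
So |R|<1 on (-4.7619, 0).

(-4.7619, 0).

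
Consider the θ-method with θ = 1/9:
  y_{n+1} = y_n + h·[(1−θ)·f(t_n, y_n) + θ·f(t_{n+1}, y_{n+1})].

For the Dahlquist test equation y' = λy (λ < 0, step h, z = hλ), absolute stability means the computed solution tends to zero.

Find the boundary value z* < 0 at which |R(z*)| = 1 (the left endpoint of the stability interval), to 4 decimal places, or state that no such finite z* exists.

With y'=λy (z=hλ):
  y_{n+1} = y_n + z·[8/9·y_n + 1/9·y_{n+1}] ⇒ (1 − 1/9z)y_{n+1} = (1 + 8/9z)y_n
  so R(z) = (1 + 8/9z)/(1 − 1/9z).

Solve |R(x)|<1 on ℝ⁻.
x=-1.67: |R|=0.4086
R=−1: 1+8/9x = −1+1/9x ⇒ -7/9x=2 ⇒ x=2/(-7/9)=-2.5714
Confirm numerically:
  x=-1.794: |R|=0.49583 <1
  x=-1.488: |R|=0.27689 <1
  x=-1.257: |R|=0.10295 <1
  x=-2.887: |R|=1.18583 >1
  x=-2.780: |R|=1.12394 >1
Interval (-2.5714, 0).

left endpoint -2.5714.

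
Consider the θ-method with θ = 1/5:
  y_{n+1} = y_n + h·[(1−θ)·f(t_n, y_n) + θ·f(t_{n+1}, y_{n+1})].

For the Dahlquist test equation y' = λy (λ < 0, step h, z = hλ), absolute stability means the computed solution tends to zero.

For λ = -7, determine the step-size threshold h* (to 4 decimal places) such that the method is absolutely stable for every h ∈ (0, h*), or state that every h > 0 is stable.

On y'=λy, z=hλ:
  y_{n+1} = y_n + z·[4/5·y_n + 1/5·y_{n+1}] ⇒ (1 − 1/5z)y_{n+1} = (1 + 4/5z)y_n
  R(z) = (1 + 4/5z)/(1 − 1/5z).

Find x<0 with |R(x)|<1.
x=-1.12: |R|=0.0850
R=−1: 1+4/5x = −1+1/5x ⇒ -3/5x=2 ⇒ x=2/(-3/5)=-3.3333
Confirm numerically:
  x=-2.395: |R|=0.61934 <1
  x=-1.355: |R|=0.06609 <1
  x=-1.336: |R|=0.05429 <1
  x=-3.756: |R|=1.14481 >1
  x=-3.662: |R|=1.11383 >1
Stable set (-3.3333, 0).

(-3.3333,0); λ=-7 ⇒ h* = (10/3)/7 = 0.4762.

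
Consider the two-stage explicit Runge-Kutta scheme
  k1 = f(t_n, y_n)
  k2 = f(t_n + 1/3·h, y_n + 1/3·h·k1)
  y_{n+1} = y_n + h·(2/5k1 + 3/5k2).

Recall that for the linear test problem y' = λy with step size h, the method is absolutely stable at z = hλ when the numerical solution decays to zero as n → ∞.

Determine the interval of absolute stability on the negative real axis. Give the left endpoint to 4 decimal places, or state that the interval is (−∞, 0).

Test eqn y'=λy, z=hλ:
  k1=λy_n ⇒ h·k1=z·y_n;  k2=λ(1+1/3z)y_n ⇒ h·k2=z(1+1/3z)y_n
  y_{n+1}/y_n = 1 + 2/5z + 3/5z(1+1/3z) = 1 + z + 1/5z²
  R(z) = 1 + z + 1/5z².

Find x<0 with |R(x)|<1.
x=-0.61: |R|=0.4644
R=1: x+1/5x²=0 ⇒ x=−5=-5.0000; min R=1−1/(4·1/5)=-0.2500>−1
Confirm numerically:
  x=-4.096: |R|=0.25944 <1
  x=-3.971: |R|=0.18277 <1
  x=-3.864: |R|=0.12210 <1
  x=-3.798: |R|=0.08696 <1
  x=-5.432: |R|=1.46932 >1
  x=-5.349: |R|=1.37336 >1
  x=-5.317: |R|=1.33710 >1
Interval (-5.0000, 0).

z∈(-5.0000,0).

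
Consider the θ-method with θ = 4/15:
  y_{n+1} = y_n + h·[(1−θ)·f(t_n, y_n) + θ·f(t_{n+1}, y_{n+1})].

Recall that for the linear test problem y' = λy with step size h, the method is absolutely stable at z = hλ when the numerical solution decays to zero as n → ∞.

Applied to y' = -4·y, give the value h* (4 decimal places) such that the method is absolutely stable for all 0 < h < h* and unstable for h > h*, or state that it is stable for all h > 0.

Test eqn y'=λy, z=hλ:
  y_{n+1} = y_n + z·[11/15·y_n + 4/15·y_{n+1}] ⇒ (1 − 4/15z)y_{n+1} = (1 + 11/15z)y_n
  ⇒ R(z) = (1 + 11/15z)/(1 − 4/15z).

Need |R(x)|<1, x<0.
x=-0.92: |R|=0.2612
R=−1: 1+11/15x = −1+4/15x ⇒ -7/15x=2 ⇒ x=2/(-7/15)=-4.2857
Confirm numerically:
  x=-3.349: |R|=0.76909 <1
  x=-2.181: |R|=0.37898 <1
  x=-1.999: |R|=0.30392 <1
  x=-4.858: |R|=1.11635 >1
  x=-4.857: |R|=1.11616 >1
  x=-4.375: |R|=1.01923 >1
Stable set (-4.2857, 0).

(-4.2857,0); λ=-4 ⇒ h* = (30/7)/4 = 1.0714.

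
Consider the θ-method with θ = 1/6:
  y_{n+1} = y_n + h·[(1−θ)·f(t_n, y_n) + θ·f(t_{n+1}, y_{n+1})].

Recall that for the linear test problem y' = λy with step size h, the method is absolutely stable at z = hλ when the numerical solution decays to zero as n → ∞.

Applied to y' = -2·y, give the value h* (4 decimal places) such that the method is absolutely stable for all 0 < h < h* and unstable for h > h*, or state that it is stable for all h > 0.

Test eqn y'=λy, z=hλ:
  y_{n+1} = y_n + z·[5/6·y_n + 1/6·y_{n+1}] ⇒ (1 − 1/6z)y_{n+1} = (1 + 5/6z)y_n
  ⇒ R(z) = (1 + 5/6z)/(1 − 1/6z).

Solve |R(x)|<1 on ℝ⁻.
x=-1.78: |R|=0.3728
R=−1: 1+5/6x = −1+1/6x ⇒ -2/3x=2 ⇒ x=2/(-2/3)=-3.0000
Confirm numerically:
  x=-2.042: |R|=0.52350 <1
  x=-1.838: |R|=0.40699 <1
  x=-1.429: |R|=0.15413 <1
  x=-1.291: |R|=0.06241 <1
  x=-3.410: |R|=1.17428 >1
  x=-3.281: |R|=1.12111 >1
  x=-3.021: |R|=1.00931 >1
So |R|<1 on (-3.0000, 0).

(-3.0000,0); λ=-2 ⇒ h* = (3)/2 = 1.5000.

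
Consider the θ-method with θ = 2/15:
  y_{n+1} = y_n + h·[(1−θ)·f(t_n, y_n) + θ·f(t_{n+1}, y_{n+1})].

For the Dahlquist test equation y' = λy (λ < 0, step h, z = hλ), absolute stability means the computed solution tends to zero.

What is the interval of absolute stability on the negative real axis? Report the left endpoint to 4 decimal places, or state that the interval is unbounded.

(-2.7273, 0).

With y'=λy (z=hλ):
  y_{n+1} = y_n + z·[13/15·y_n + 2/15·y_{n+1}] ⇒ (1 − 2/15z)y_{n+1} = (1 + 13/15z)y_n
  ⇒ R(z) = (1 + 13/15z)/(1 − 2/15z).

Boundary: |R(x)|=1, x<0.
x=-0.63: |R|=0.4188
R=−1: 1+13/15x = −1+2/15x ⇒ -11/15x=2 ⇒ x=2/(-11/15)=-2.7273
Confirm numerically:
  x=-2.657: |R|=0.96195 <1
  x=-1.771: |R|=0.43269 <1
  x=-1.717: |R|=0.39715 <1
  x=-3.000: |R|=1.14286 >1
  x=-2.956: |R|=1.12031 >1
Stable set (-2.7273, 0).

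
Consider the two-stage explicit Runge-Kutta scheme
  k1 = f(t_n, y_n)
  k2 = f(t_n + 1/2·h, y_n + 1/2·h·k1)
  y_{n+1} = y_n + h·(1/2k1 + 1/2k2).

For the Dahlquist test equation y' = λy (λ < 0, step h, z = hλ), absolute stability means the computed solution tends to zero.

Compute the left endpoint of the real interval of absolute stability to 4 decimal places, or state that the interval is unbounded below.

Set f=λy, z=hλ:
  k1=λy_n ⇒ h·k1=z·y_n;  k2=λ(1+1/2z)y_n ⇒ h·k2=z(1+1/2z)y_n
  y_{n+1}/y_n = 1 + 1/2z + 1/2z(1+1/2z) = 1 + z + 1/4z²
  Hence R(z) = 1 + z + 1/4z².

Find x<0 with |R(x)|<1.
x=-0.93: |R|=0.2862
R=1: x+1/4x²=0 ⇒ x=−4=-4.0000; min R=1−1/(4·1/4)=0.0000>−1
Confirm numerically:
  x=-3.888: |R|=0.89114 <1
  x=-3.071: |R|=0.28676 <1
  x=-1.752: |R|=0.01538 <1
  x=-1.683: |R|=0.02512 <1
  x=-4.521: |R|=1.58886 >1
  x=-4.368: |R|=1.40186 >1
So |R|<1 on (-4.0000, 0).

left endpoint -4.0000.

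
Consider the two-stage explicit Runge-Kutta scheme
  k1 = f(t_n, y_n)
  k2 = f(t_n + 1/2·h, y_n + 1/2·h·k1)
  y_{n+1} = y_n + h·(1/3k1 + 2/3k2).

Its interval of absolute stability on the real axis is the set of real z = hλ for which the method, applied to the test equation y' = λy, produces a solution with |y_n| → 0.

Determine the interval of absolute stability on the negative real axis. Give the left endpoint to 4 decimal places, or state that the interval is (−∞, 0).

On y'=λy, z=hλ:
  k1=λy_n ⇒ h·k1=z·y_n;  k2=λ(1+1/2z)y_n ⇒ h·k2=z(1+1/2z)y_n
  y_{n+1}/y_n = 1 + 1/3z + 2/3z(1+1/2z) = 1 + z + 1/3z²
  Hence R(z) = 1 + z + 1/3z².

Solve |R(x)|<1 on ℝ⁻.
x=-0.68: |R|=0.4741
R=1: x+1/3x²=0 ⇒ x=−3=-3.0000; min R=1−1/(4·1/3)=0.2500>−1
Confirm numerically:
  x=-2.845: |R|=0.85301 <1
  x=-2.682: |R|=0.71571 <1
  x=-2.115: |R|=0.37608 <1
  x=-3.209: |R|=1.22356 >1
  x=-3.063: |R|=1.06432 >1
Interval (-3.0000, 0).

z∈(-3.0000,0).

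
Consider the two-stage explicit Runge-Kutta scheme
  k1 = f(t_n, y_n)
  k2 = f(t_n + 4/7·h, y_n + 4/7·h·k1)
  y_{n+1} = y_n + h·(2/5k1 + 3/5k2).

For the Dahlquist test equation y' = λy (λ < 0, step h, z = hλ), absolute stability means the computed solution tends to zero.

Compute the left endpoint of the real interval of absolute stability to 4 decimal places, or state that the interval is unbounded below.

left endpoint -2.9167.

Set f=λy, z=hλ:
  k1=λy_n ⇒ h·k1=z·y_n;  k2=λ(1+4/7z)y_n ⇒ h·k2=z(1+4/7z)y_n
  y_{n+1}/y_n = 1 + 2/5z + 3/5z(1+4/7z) = 1 + z + 12/35z²
  so R(z) = 1 + z + 12/35z².

Need |R(x)|<1, x<0.
x=-1.38: |R|=0.2729
R=1: x+12/35x²=0 ⇒ x=−35/12=-2.9167; min R=1−1/(4·12/35)=0.2708>−1
Confirm numerically:
  x=-2.254: |R|=0.48789 <1
  x=-1.764: |R|=0.30287 <1
  x=-1.758: |R|=0.30162 <1
  x=-3.355: |R|=1.50421 >1
  x=-3.266: |R|=1.39117 >1
Stable set (-2.9167, 0).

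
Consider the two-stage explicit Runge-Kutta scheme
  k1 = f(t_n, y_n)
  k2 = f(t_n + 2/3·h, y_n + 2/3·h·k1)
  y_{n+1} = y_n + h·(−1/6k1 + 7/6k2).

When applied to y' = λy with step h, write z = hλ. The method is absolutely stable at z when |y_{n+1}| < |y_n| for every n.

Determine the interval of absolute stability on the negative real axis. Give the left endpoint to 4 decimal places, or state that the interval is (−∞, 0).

Set f=λy, z=hλ:
  k1=λy_n ⇒ h·k1=z·y_n;  k2=λ(1+2/3z)y_n ⇒ h·k2=z(1+2/3z)y_n
  y_{n+1}/y_n = 1 − 1/6z + 7/6z(1+2/3z) = 1 + z + 7/9z²
  R(z) = 1 + z + 7/9z².

Need |R(x)|<1, x<0.
x=-1.27: |R|=0.9845
R=1: x+7/9x²=0 ⇒ x=−9/7=-1.2857; min R=1−1/(4·7/9)=0.6786>−1
Confirm numerically:
  x=-1.192: |R|=0.91312 <1
  x=-1.038: |R|=0.80001 <1
  x=-0.858: |R|=0.71457 <1
  x=-0.796: |R|=0.69681 <1
  x=-1.839: |R|=1.79138 >1
  x=-1.503: |R|=1.25401 >1
So |R|<1 on (-1.2857, 0).

(-1.2857, 0).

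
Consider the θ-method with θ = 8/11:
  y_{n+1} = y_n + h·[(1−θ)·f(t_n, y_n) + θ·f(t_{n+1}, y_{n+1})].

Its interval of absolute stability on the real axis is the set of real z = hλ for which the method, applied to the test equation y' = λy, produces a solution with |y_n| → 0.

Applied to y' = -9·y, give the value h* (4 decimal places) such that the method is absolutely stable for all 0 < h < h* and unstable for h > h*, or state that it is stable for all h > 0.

unbounded; (−∞, 0). Any h>0 works for λ=-9.

Test eqn y'=λy, z=hλ:
  y_{n+1} = y_n + z·[3/11·y_n + 8/11·y_{n+1}] ⇒ (1 − 8/11z)y_{n+1} = (1 + 3/11z)y_n
  so R(z) = (1 + 3/11z)/(1 − 8/11z).

Solve |R(x)|<1 on ℝ⁻.
x=-1.17: |R|=0.3679
x=-2: |R|=0.1852
x=-10: |R|=0.2088
x=-100: |R|=0.3564
θ=8/11≥1/2 ⇒ |1+3/11x|<|1−8/11x| ∀x<0 ⇒ stable on all of ℝ⁻.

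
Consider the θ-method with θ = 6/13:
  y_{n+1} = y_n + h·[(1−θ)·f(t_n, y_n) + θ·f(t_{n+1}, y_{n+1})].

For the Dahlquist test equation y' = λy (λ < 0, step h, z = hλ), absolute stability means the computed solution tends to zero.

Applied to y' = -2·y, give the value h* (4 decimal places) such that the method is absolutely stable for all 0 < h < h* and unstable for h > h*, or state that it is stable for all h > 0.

On y'=λy, z=hλ:
  y_{n+1} = y_n + z·[7/13·y_n + 6/13·y_{n+1}] ⇒ (1 − 6/13z)y_{n+1} = (1 + 7/13z)y_n
  R(z) = (1 + 7/13z)/(1 − 6/13z).

Boundary: |R(x)|=1, x<0.
x=-0.84: |R|=0.3947
R=−1: 1+7/13x = −1+6/13x ⇒ -1/13x=2 ⇒ x=2/(-1/13)=-26.0000
Confirm numerically:
  x=-20.074: |R|=0.95559 <1
  x=-18.948: |R|=0.94434 <1
  x=-18.550: |R|=0.94006 <1
  x=-17.103: |R|=0.92305 <1
  x=-26.574: |R|=1.00333 >1
  x=-26.265: |R|=1.00155 >1
  x=-26.152: |R|=1.00089 >1
So |R|<1 on (-26.0000, 0).

(-26.0000,0); λ=-2 ⇒ h* = (26)/2 = 13.0000.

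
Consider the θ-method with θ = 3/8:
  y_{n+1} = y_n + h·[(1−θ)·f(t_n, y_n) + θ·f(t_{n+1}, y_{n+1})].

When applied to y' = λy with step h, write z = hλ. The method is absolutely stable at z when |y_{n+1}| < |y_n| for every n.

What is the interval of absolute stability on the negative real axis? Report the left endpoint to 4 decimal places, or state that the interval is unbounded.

(-8.0000, 0).

Test eqn y'=λy, z=hλ:
  y_{n+1} = y_n + z·[5/8·y_n + 3/8·y_{n+1}] ⇒ (1 − 3/8z)y_{n+1} = (1 + 5/8z)y_n
  R(z) = (1 + 5/8z)/(1 − 3/8z).

Solve |R(x)|<1 on ℝ⁻.
x=-0.42: |R|=0.6371
R=−1: 1+5/8x = −1+3/8x ⇒ -1/4x=2 ⇒ x=2/(-1/4)=-8.0000
Confirm numerically:
  x=-5.771: |R|=0.82388 <1
  x=-5.156: |R|=0.75763 <1
  x=-4.496: |R|=0.67386 <1
  x=-3.201: |R|=0.45475 <1
  x=-8.579: |R|=1.03432 >1
  x=-8.402: |R|=1.02421 >1
  x=-8.060: |R|=1.00373 >1
Stable set (-8.0000, 0).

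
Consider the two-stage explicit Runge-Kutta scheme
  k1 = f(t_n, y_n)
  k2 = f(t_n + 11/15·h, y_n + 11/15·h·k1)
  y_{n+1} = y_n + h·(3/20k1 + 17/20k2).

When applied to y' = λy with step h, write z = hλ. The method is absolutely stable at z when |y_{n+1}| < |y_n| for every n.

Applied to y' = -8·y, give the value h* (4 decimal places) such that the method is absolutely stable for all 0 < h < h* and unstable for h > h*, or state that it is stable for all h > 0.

On y'=λy, z=hλ:
  k1=λy_n ⇒ h·k1=z·y_n;  k2=λ(1+11/15z)y_n ⇒ h·k2=z(1+11/15z)y_n
  y_{n+1}/y_n = 1 + 3/20z + 17/20z(1+11/15z) = 1 + z + 187/300z²
  so R(z) = 1 + z + 187/300z².

Solve |R(x)|<1 on ℝ⁻.
x=-0.41: |R|=0.6948
R=1: x+187/300x²=0 ⇒ x=−300/187=-1.6043; min R=1−1/(4·187/300)=0.5989>−1
Confirm numerically:
  x=-1.346: |R|=0.78330 <1
  x=-1.158: |R|=0.67787 <1
  x=-0.929: |R|=0.60896 <1
  x=-0.802: |R|=0.59893 <1
  x=-2.023: |R|=1.52801 >1
  x=-1.906: |R|=1.35847 >1
Interval (-1.6043, 0).

(-1.6043,0); λ=-8 ⇒ h* = (300/187)/8 = 0.2005.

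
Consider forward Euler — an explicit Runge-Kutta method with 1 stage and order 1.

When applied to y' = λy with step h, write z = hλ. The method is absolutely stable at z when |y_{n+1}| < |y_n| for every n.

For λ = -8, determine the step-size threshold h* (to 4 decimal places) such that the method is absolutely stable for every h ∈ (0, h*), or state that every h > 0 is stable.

(-2.0000,0); λ=-8 ⇒ h* = 0.2500.

With y'=λy (z=hλ):
  order 1, 1-stage ⇒ R(z)=1+z
  (e.g. R(-1.7)=-0.70000, |R|=0.70000)

Find x<0 with |R(x)|<1.
x=-1.7: |R|=0.7000
|R(-1.97)|=0.9700 |R(-1.71)|=0.7100 |R(-1.2)|=0.2000
Bisect:
  x_lo=-2.3199 |R|=1.3199  x_hi=-0.3077 |R|=0.6923
  mid=-1.31380 |R|=0.31380 →hi
  mid=-1.81685 |R|=0.81685 →hi
  mid=-2.06837 |R|=1.06837 →lo
  mid=-1.94261 |R|=0.94261 →hi
  mid=-2.00549 |R|=1.00549 →lo
  mid=-1.97405 |R|=0.97405 →hi
  mid=-1.98977 |R|=0.98977 →hi
  mid=-1.99763 |R|=0.99763 →hi
  mid=-2.00156 |R|=1.00156 →lo
  mid=-1.99959 |R|=0.99959 →hi
  ...
  [-2.00009,-1.99996] ⇒ x*=-2.0000
So |R|<1 on (-2.0000, 0).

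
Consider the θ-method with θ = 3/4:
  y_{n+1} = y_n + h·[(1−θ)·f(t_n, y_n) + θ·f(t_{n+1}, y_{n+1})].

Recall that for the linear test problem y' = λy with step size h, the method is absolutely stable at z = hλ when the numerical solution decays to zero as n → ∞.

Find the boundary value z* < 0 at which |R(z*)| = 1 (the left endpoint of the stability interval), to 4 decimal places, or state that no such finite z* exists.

On y'=λy, z=hλ:
  y_{n+1} = y_n + z·[1/4·y_n + 3/4·y_{n+1}] ⇒ (1 − 3/4z)y_{n+1} = (1 + 1/4z)y_n
  Hence R(z) = (1 + 1/4z)/(1 − 3/4z).

Boundary: |R(x)|=1, x<0.
x=-0.66: |R|=0.5585
x=-2: |R|=0.2000
x=-10: |R|=0.1765
x=-100: |R|=0.3158
θ=3/4≥1/2 ⇒ |1+1/4x|<|1−3/4x| ∀x<0 ⇒ interval (−∞,0).

interval (−∞, 0).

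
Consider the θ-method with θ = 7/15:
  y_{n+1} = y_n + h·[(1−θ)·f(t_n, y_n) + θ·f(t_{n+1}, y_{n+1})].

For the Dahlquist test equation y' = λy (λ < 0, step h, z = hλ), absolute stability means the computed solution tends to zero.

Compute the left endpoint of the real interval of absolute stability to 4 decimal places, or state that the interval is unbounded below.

left endpoint -30.0000.

Test eqn y'=λy, z=hλ:
  y_{n+1} = y_n + z·[8/15·y_n + 7/15·y_{n+1}] ⇒ (1 − 7/15z)y_{n+1} = (1 + 8/15z)y_n
  so R(z) = (1 + 8/15z)/(1 − 7/15z).

Solve |R(x)|<1 on ℝ⁻.
x=-1.36: |R|=0.1680
R=−1: 1+8/15x = −1+7/15x ⇒ -1/15x=2 ⇒ x=2/(-1/15)=-30.0000
Confirm numerically:
  x=-27.263: |R|=0.98670 <1
  x=-25.045: |R|=0.97396 <1
  x=-24.023: |R|=0.96737 <1
  x=-14.444: |R|=0.86602 <1
  x=-30.541: |R|=1.00236 >1
  x=-30.182: |R|=1.00080 >1
Stable set (-30.0000, 0).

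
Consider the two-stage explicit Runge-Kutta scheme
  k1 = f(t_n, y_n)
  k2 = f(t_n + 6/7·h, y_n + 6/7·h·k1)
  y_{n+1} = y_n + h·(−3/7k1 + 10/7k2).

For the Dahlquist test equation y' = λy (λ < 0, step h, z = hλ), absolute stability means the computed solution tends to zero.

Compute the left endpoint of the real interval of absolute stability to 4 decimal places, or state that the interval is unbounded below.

Set f=λy, z=hλ:
  k1=λy_n ⇒ h·k1=z·y_n;  k2=λ(1+6/7z)y_n ⇒ h·k2=z(1+6/7z)y_n
  y_{n+1}/y_n = 1 − 3/7z + 10/7z(1+6/7z) = 1 + z + 60/49z²
  ⇒ R(z) = 1 + z + 60/49z².

Boundary: |R(x)|=1, x<0.
x=-1.03: |R|=1.2691
R=1: x+60/49x²=0 ⇒ x=−49/60=-0.8167; min R=1−1/(4·60/49)=0.7958>−1
Confirm numerically:
  x=-0.465: |R|=0.79977 <1
  x=-0.422: |R|=0.79606 <1
  x=-0.386: |R|=0.79644 <1
  x=-1.055: |R|=1.30789 >1
  x=-1.039: |R|=1.28286 >1
So |R|<1 on (-0.8167, 0).

left endpoint -0.8167.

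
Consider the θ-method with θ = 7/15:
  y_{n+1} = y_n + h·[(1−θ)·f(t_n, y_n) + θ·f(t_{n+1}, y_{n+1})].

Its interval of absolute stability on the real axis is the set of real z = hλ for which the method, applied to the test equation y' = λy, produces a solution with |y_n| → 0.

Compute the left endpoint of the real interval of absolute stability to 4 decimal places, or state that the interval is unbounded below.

Test eqn y'=λy, z=hλ:
  y_{n+1} = y_n + z·[8/15·y_n + 7/15·y_{n+1}] ⇒ (1 − 7/15z)y_{n+1} = (1 + 8/15z)y_n
  Hence R(z) = (1 + 8/15z)/(1 − 7/15z).

Boundary: |R(x)|=1, x<0.
x=-1.58: |R|=0.0906
R=−1: 1+8/15x = −1+7/15x ⇒ -1/15x=2 ⇒ x=2/(-1/15)=-30.0000
Confirm numerically:
  x=-23.278: |R|=0.96222 <1
  x=-21.572: |R|=0.94923 <1
  x=-18.514: |R|=0.92057 <1
  x=-30.599: |R|=1.00261 >1
  x=-30.567: |R|=1.00248 >1
Stable set (-30.0000, 0).

left endpoint -30.0000.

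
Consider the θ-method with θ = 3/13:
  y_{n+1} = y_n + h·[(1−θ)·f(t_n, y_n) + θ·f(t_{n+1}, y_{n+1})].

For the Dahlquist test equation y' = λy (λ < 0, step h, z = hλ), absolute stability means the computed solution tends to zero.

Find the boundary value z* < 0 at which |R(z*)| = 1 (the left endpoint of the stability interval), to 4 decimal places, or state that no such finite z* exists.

Test eqn y'=λy, z=hλ:
  y_{n+1} = y_n + z·[10/13·y_n + 3/13·y_{n+1}] ⇒ (1 − 3/13z)y_{n+1} = (1 + 10/13z)y_n
  Hence R(z) = (1 + 10/13z)/(1 − 3/13z).

Find x<0 with |R(x)|<1.
x=-1.45: |R|=0.0865
R=−1: 1+10/13x = −1+3/13x ⇒ -7/13x=2 ⇒ x=2/(-7/13)=-3.7143
Confirm numerically:
  x=-3.642: |R|=0.97885 <1
  x=-2.015: |R|=0.37543 <1
  x=-1.949: |R|=0.34435 <1
  x=-1.771: |R|=0.25719 <1
  x=-4.238: |R|=1.14257 >1
  x=-4.196: |R|=1.13178 >1
So |R|<1 on (-3.7143, 0).

left endpoint -3.7143.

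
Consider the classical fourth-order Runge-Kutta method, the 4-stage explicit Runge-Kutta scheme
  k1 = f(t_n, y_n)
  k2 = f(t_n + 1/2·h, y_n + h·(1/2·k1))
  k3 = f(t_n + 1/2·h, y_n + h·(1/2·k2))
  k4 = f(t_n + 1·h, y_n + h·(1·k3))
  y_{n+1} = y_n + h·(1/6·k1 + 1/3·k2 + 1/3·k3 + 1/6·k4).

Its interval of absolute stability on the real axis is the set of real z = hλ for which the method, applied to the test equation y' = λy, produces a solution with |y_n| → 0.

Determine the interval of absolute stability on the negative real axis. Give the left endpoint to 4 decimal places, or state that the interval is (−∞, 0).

On y'=λy, z=hλ:
  order 4, 4-stage ⇒ R(z)=1+z+z^2/2+z^3/6+z^4/24
  (e.g. R(-0.44)=0.64416, |R|=0.64416)

Need |R(x)|<1, x<0.
x=-0.44: |R|=0.6442
|R(-1.43)|=0.2793 |R(-1.05)|=0.3590 |R(-0.73)|=0.4834
Bisect:
  x_lo=-3.6779 |R|=3.4178  x_hi=-0.3656 |R|=0.6938
  mid=-2.02176 |R|=0.34082 →hi
  mid=-2.84982 |R|=1.10172 →lo
  mid=-2.43579 |R|=0.58885 →hi
  mid=-2.64280 |R|=0.80558 →hi
  mid=-2.74631 |R|=0.94280 →hi
  mid=-2.79807 |R|=1.01943 →lo
  mid=-2.77219 |R|=0.98042 →hi
  mid=-2.78513 |R|=0.99975 →hi
  mid=-2.79160 |R|=1.00954 →lo
  ...
  [-2.78533,-2.78513] ⇒ x*=-2.7853
So |R|<1 on (-2.7853, 0).

z∈(-2.7853,0).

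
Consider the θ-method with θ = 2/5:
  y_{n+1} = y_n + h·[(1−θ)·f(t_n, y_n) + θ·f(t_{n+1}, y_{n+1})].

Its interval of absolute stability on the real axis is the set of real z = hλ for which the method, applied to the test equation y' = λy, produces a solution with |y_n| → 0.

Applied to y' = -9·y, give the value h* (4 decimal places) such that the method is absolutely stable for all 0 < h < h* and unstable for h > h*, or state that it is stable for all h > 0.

Test eqn y'=λy, z=hλ:
  y_{n+1} = y_n + z·[3/5·y_n + 2/5·y_{n+1}] ⇒ (1 − 2/5z)y_{n+1} = (1 + 3/5z)y_n
  Hence R(z) = (1 + 3/5z)/(1 − 2/5z).

Find x<0 with |R(x)|<1.
x=-0.52: |R|=0.5695
R=−1: 1+3/5x = −1+2/5x ⇒ -1/5x=2 ⇒ x=2/(-1/5)=-10.0000
Confirm numerically:
  x=-8.486: |R|=0.93109 <1
  x=-8.130: |R|=0.91204 <1
  x=-7.921: |R|=0.90025 <1
  x=-5.976: |R|=0.76262 <1
  x=-10.572: |R|=1.02188 >1
  x=-10.279: |R|=1.01092 >1
Interval (-10.0000, 0).

(-10.0000,0); λ=-9 ⇒ h* = (10)/9 = 1.1111.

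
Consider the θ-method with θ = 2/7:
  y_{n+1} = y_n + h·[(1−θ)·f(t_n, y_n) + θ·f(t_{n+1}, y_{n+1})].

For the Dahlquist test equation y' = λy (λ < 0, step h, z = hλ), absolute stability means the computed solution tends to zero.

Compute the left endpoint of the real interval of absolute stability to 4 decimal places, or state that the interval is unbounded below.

left endpoint -4.6667.

On y'=λy, z=hλ:
  y_{n+1} = y_n + z·[5/7·y_n + 2/7·y_{n+1}] ⇒ (1 − 2/7z)y_{n+1} = (1 + 5/7z)y_n
  R(z) = (1 + 5/7z)/(1 − 2/7z).

Need |R(x)|<1, x<0.
x=-1.51: |R|=0.0549
R=−1: 1+5/7x = −1+2/7x ⇒ -3/7x=2 ⇒ x=2/(-3/7)=-4.6667
Confirm numerically:
  x=-3.971: |R|=0.86033 <1
  x=-3.073: |R|=0.63632 <1
  x=-2.873: |R|=0.57783 <1
  x=-2.037: |R|=0.28761 <1
  x=-4.981: |R|=1.05559 >1
  x=-4.865: |R|=1.03556 >1
Stable set (-4.6667, 0).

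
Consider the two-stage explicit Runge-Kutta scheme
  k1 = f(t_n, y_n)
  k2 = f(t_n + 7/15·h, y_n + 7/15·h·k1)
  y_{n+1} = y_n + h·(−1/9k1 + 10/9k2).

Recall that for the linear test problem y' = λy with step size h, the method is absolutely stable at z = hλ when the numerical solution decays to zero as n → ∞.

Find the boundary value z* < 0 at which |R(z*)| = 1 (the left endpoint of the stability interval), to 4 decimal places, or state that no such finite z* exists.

Test eqn y'=λy, z=hλ:
  k1=λy_n ⇒ h·k1=z·y_n;  k2=λ(1+7/15z)y_n ⇒ h·k2=z(1+7/15z)y_n
  y_{n+1}/y_n = 1 − 1/9z + 10/9z(1+7/15z) = 1 + z + 14/27z²
  Hence R(z) = 1 + z + 14/27z².

Solve |R(x)|<1 on ℝ⁻.
x=-1.72: |R|=0.8140
R=1: x+14/27x²=0 ⇒ x=−27/14=-1.9286; min R=1−1/(4·14/27)=0.5179>−1
Confirm numerically:
  x=-1.550: |R|=0.69574 <1
  x=-0.998: |R|=0.51845 <1
  x=-0.970: |R|=0.51787 <1
  x=-2.236: |R|=1.35643 >1
  x=-2.028: |R|=1.10455 >1
  x=-2.025: |R|=1.10125 >1
Interval (-1.9286, 0).

left endpoint -1.9286.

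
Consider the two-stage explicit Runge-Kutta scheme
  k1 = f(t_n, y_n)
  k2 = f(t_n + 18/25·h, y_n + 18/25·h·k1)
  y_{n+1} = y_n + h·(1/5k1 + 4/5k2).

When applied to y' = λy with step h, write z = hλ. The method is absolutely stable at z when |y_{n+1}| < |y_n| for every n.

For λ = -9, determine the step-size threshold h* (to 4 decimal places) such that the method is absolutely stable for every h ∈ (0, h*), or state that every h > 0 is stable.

Test eqn y'=λy, z=hλ:
  k1=λy_n ⇒ h·k1=z·y_n;  k2=λ(1+18/25z)y_n ⇒ h·k2=z(1+18/25z)y_n
  y_{n+1}/y_n = 1 + 1/5z + 4/5z(1+18/25z) = 1 + z + 72/125z²
  ⇒ R(z) = 1 + z + 72/125z².

Need |R(x)|<1, x<0.
x=-1.38: |R|=0.7169
R=1: x+72/125x²=0 ⇒ x=−125/72=-1.7361; min R=1−1/(4·72/125)=0.5660>−1
Confirm numerically:
  x=-1.171: |R|=0.61883 <1
  x=-1.112: |R|=0.60025 <1
  x=-0.976: |R|=0.57268 <1
  x=-2.145: |R|=1.50519 >1
  x=-1.987: |R|=1.28715 >1
  x=-1.968: |R|=1.26286 >1
Stable set (-1.7361, 0).

(-1.7361,0); λ=-9 ⇒ h* = (125/72)/9 = 0.1929.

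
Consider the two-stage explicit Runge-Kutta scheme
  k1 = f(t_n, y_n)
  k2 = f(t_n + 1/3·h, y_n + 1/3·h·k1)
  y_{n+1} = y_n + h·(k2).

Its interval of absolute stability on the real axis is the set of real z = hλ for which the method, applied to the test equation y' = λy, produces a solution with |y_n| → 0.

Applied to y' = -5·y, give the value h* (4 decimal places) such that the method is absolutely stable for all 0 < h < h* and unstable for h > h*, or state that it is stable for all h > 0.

On y'=λy, z=hλ:
  k1=λy_n ⇒ h·k1=z·y_n;  k2=λ(1+1/3z)y_n ⇒ h·k2=z(1+1/3z)y_n
  y_{n+1}/y_n = 1 + z(1+1/3z) = 1 + z + 1/3z²
  R(z) = 1 + z + 1/3z².

Solve |R(x)|<1 on ℝ⁻.
x=-1.61: |R|=0.2540
R=1: x+1/3x²=0 ⇒ x=−3=-3.0000; min R=1−1/(4·1/3)=0.2500>−1
Confirm numerically:
  x=-2.224: |R|=0.42473 <1
  x=-1.827: |R|=0.28564 <1
  x=-1.786: |R|=0.27727 <1
  x=-3.498: |R|=1.58067 >1
  x=-3.403: |R|=1.45714 >1
So |R|<1 on (-3.0000, 0).

(-3.0000,0); λ=-5 ⇒ h* = (3)/5 = 0.6000.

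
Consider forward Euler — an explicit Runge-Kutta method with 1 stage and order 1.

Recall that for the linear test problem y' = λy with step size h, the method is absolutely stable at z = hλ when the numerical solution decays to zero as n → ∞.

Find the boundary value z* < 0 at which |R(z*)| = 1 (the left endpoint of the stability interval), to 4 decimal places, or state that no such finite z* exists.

left endpoint -2.0000.

With y'=λy (z=hλ):
  order 1, 1-stage ⇒ R(z)=1+z
  (e.g. R(-1.17)=-0.17000, |R|=0.17000)

Solve |R(x)|<1 on ℝ⁻.
x=-1.17: |R|=0.1700
|R(-2.34)|=1.3400 |R(-2.19)|=1.1900 |R(-1.56)|=0.5600
Bisect:
  x_lo=-2.5565 |R|=1.5565  x_hi=-0.2176 |R|=0.7824
  mid=-1.38707 |R|=0.38707 →hi
  mid=-1.97178 |R|=0.97178 →hi
  mid=-2.26414 |R|=1.26414 →lo
  mid=-2.11796 |R|=1.11796 →lo
  mid=-2.04487 |R|=1.04487 →lo
  mid=-2.00833 |R|=1.00833 →lo
  mid=-1.99006 |R|=0.99006 →hi
  mid=-1.99919 |R|=0.99919 →hi
  ...
  [-2.00005,-1.99991] ⇒ x*=-2.0000
Stable set (-2.0000, 0).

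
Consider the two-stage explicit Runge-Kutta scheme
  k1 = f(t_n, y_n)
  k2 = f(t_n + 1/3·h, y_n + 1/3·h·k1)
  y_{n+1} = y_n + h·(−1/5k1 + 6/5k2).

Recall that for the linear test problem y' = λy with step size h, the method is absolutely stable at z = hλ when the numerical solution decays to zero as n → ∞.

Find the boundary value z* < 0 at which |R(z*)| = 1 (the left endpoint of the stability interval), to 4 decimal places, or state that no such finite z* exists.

With y'=λy (z=hλ):
  k1=λy_n ⇒ h·k1=z·y_n;  k2=λ(1+1/3z)y_n ⇒ h·k2=z(1+1/3z)y_n
  y_{n+1}/y_n = 1 − 1/5z + 6/5z(1+1/3z) = 1 + z + 2/5z²
  Hence R(z) = 1 + z + 2/5z².

Solve |R(x)|<1 on ℝ⁻.
x=-0.74: |R|=0.4790
R=1: x+2/5x²=0 ⇒ x=−5/2=-2.5000; min R=1−1/(4·2/5)=0.3750>−1
Confirm numerically:
  x=-2.463: |R|=0.96355 <1
  x=-2.180: |R|=0.72096 <1
  x=-1.867: |R|=0.52728 <1
  x=-1.035: |R|=0.39349 <1
  x=-2.627: |R|=1.13345 >1
  x=-2.530: |R|=1.03036 >1
So |R|<1 on (-2.5000, 0).

left endpoint -2.5000.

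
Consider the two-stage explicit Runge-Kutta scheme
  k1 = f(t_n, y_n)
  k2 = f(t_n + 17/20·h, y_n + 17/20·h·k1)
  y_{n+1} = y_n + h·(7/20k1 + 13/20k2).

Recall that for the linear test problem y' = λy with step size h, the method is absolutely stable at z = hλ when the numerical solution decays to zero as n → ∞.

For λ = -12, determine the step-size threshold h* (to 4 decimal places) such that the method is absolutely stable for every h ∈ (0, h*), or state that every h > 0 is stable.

(-1.8100,0); λ=-12 ⇒ h* = (400/221)/12 = 0.1508.

Set f=λy, z=hλ:
  k1=λy_n ⇒ h·k1=z·y_n;  k2=λ(1+17/20z)y_n ⇒ h·k2=z(1+17/20z)y_n
  y_{n+1}/y_n = 1 + 7/20z + 13/20z(1+17/20z) = 1 + z + 221/400z²
  so R(z) = 1 + z + 221/400z².

Find x<0 with |R(x)|<1.
x=-1.52: |R|=0.7565
R=1: x+221/400x²=0 ⇒ x=−400/221=-1.8100; min R=1−1/(4·221/400)=0.5475>−1
Confirm numerically:
  x=-1.687: |R|=0.88540 <1
  x=-1.585: |R|=0.80300 <1
  x=-1.070: |R|=0.56256 <1
  x=-2.206: |R|=1.48271 >1
  x=-2.075: |R|=1.30386 >1
Stable set (-1.8100, 0).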